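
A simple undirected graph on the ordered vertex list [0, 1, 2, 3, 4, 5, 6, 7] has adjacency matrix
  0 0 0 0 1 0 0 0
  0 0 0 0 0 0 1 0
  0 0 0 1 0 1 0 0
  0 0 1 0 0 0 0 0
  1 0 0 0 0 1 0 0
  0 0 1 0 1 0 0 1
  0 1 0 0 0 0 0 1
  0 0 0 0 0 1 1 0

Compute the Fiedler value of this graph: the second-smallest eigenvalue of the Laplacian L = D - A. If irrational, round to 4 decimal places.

Reading degrees in the order [0, 1, 2, 3, 4, 5, 6, 7] gives [1, 1, 2, 1, 2, 3, 2, 2]; set D = diag(1, 1, 2, 1, 2, 3, 2, 2) and form L = D - A. The sorted Laplacian eigenvalues are [0, 0.2434, 0.3820, 1.1798, 2, 2.6180, 3.1386, 4.4383]; the algebraic connectivity is the second entry, 0.2434. There is one zero in the spectrum, matching the 1 component.

0.2434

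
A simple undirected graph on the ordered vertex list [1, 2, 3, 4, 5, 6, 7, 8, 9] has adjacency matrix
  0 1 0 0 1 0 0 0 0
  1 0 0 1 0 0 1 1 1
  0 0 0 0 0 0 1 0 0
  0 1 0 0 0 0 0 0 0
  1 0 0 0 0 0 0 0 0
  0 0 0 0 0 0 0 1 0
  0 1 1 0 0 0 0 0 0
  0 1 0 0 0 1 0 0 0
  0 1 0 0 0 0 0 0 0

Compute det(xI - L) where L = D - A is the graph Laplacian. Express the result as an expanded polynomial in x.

With the vertex order [1, 2, 3, 4, 5, 6, 7, 8, 9], the degrees are [2, 5, 1, 1, 1, 1, 2, 2, 1], giving D = diag(2, 5, 1, 1, 1, 1, 2, 2, 1) and L = D - A. L has integer entries, so p(x) = det(xI - L) has integer coefficients. Expanding the determinant yields x^9 - 16x^8 + 99x^7 - 312x^6 + 546x^5 - 540x^4 + 295x^3 - 82x^2 + 9x. Since p(0) = det(-L) = 0, x divides p(x). By the matrix-tree theorem the graph has (1/9) * product of the nonzero eigenvalues = 1 spanning tree. The eigenvalues sum to 16, which equals trace(L) = 2|E|.

x^9 - 16x^8 + 99x^7 - 312x^6 + 546x^5 - 540x^4 + 295x^3 - 82x^2 + 9x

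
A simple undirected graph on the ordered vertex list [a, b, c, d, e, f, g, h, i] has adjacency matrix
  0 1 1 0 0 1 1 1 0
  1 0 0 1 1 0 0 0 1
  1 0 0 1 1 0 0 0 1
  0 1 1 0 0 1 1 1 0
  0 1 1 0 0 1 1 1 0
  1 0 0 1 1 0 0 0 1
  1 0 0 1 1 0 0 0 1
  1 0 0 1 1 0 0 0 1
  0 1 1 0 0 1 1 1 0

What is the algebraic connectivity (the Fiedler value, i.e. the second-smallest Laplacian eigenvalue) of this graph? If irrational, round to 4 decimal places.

4

Each diagonal entry of L is the vertex degree and each off-diagonal entry is -1 where an edge is present, 0 otherwise; in the order [a, b, c, d, e, f, g, h, i] the diagonal is [5, 4, 4, 5, 5, 4, 4, 4, 5]. The sorted Laplacian eigenvalues are [0, 4, 4, 4, 4, 5, 5, 5, 9]; the algebraic connectivity is the second entry, 4. By the matrix-tree theorem the graph has (1/9) * product of the nonzero eigenvalues = 32000 spanning trees. There is one zero in the spectrum, matching the 1 component.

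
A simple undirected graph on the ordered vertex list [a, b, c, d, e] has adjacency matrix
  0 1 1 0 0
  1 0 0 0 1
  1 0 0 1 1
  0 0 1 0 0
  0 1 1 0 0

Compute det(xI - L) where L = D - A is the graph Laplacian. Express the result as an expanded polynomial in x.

Each diagonal entry of L is the vertex degree and each off-diagonal entry is -1 where an edge is present, 0 otherwise; in the order [a, b, c, d, e] the diagonal is [2, 2, 3, 1, 2]. L has integer entries, so p(x) = det(xI - L) has integer coefficients. Expanding the determinant yields x^5 - 10x^4 + 34x^3 - 46x^2 + 20x. Since p(0) = det(-L) = 0, x divides p(x). By the matrix-tree theorem the graph has (1/5) * product of the nonzero eigenvalues = 4 spanning trees. The eigenvalues sum to 10, which equals trace(L) = 2|E|.

x^5 - 10x^4 + 34x^3 - 46x^2 + 20x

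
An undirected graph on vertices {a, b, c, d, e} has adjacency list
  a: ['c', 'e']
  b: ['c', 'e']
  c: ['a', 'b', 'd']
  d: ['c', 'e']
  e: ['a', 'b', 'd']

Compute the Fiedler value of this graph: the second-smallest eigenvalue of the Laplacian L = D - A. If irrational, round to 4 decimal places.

2

Each diagonal entry of L is the vertex degree and each off-diagonal entry is -1 where an edge is present, 0 otherwise; in the order [a, b, c, d, e] the diagonal is [2, 2, 3, 2, 3]. The sorted Laplacian eigenvalues are [0, 2, 2, 3, 5]; the algebraic connectivity is the second entry, 2. The largest eigenvalue, 5, is at most the vertex count 5.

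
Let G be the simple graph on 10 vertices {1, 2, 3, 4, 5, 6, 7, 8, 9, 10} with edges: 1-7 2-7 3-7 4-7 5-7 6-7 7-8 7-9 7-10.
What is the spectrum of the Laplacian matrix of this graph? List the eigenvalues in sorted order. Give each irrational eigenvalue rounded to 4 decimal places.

[0, 1, 1, 1, 1, 1, 1, 1, 1, 10]

Reading degrees in the order [1, 2, 3, 4, 5, 6, 7, 8, 9, 10] gives [1, 1, 1, 1, 1, 1, 9, 1, 1, 1]; set D = diag(1, 1, 1, 1, 1, 1, 9, 1, 1, 1) and form L = D - A. L is symmetric positive semidefinite, so every eigenvalue is real and nonnegative.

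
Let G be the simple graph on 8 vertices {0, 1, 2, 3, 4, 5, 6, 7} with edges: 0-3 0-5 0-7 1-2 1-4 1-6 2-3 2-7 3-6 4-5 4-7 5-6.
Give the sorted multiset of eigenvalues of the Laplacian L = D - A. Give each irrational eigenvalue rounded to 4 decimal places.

[0, 2, 2, 2, 4, 4, 4, 6]

Reading degrees in the order [0, 1, 2, 3, 4, 5, 6, 7] gives [3, 3, 3, 3, 3, 3, 3, 3]; set D = diag(3, 3, 3, 3, 3, 3, 3, 3) and form L = D - A. Since every row of L sums to 0, the all-ones vector is in the kernel and 0 is an eigenvalue. By the matrix-tree theorem the graph has (1/8) * product of the nonzero eigenvalues = 384 spanning trees.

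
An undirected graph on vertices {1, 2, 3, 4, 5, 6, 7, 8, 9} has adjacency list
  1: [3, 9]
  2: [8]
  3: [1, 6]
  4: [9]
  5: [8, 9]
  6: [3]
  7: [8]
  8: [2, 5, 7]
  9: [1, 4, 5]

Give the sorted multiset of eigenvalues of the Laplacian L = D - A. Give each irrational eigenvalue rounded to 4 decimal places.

[0, 0.1658, 0.4679, 1, 1.3434, 1.6527, 3, 3.8794, 4.4909]

With the vertex order [1, 2, 3, 4, 5, 6, 7, 8, 9], the degrees are [2, 1, 2, 1, 2, 1, 1, 3, 3], giving D = diag(2, 1, 2, 1, 2, 1, 1, 3, 3) and L = D - A. The multiplicity of 0 as a Laplacian eigenvalue equals the number of connected components.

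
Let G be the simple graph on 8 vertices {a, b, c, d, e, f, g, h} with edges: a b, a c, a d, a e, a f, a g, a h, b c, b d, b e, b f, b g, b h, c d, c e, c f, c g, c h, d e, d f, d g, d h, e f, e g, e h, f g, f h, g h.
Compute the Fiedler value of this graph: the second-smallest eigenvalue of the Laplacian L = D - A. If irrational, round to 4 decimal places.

With the vertex order [a, b, c, d, e, f, g, h], the degrees are [7, 7, 7, 7, 7, 7, 7, 7], giving D = diag(7, 7, 7, 7, 7, 7, 7, 7) and L = D - A. The smallest Laplacian eigenvalue is always 0. The next one, lambda_2 = 8, measures how hard the graph is to disconnect: larger values mean better connectivity. The eigenvalues sum to 56, which equals trace(L) = 2|E|. By the matrix-tree theorem the graph has (1/8) * product of the nonzero eigenvalues = 262144 spanning trees.

8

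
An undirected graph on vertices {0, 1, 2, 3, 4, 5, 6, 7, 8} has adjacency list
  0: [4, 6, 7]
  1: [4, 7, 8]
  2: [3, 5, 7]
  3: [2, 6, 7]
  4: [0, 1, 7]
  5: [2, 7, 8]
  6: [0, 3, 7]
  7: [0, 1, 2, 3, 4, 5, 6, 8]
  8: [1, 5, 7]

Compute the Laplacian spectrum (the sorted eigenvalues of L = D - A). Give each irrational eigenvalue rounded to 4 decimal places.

With the vertex order [0, 1, 2, 3, 4, 5, 6, 7, 8], the degrees are [3, 3, 3, 3, 3, 3, 3, 8, 3], giving D = diag(3, 3, 3, 3, 3, 3, 3, 8, 3) and L = D - A. The multiplicity of 0 as a Laplacian eigenvalue equals the number of connected components. There is one zero in the spectrum, matching the 1 component.

[0, 1.5858, 1.5858, 3, 3, 4.4142, 4.4142, 5, 9]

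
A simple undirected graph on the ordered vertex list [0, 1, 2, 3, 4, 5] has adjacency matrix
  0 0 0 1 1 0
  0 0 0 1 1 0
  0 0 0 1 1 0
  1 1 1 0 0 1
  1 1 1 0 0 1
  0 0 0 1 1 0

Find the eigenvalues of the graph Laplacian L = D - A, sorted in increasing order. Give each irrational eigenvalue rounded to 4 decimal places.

With the vertex order [0, 1, 2, 3, 4, 5], the degrees are [2, 2, 2, 4, 4, 2], giving D = diag(2, 2, 2, 4, 4, 2) and L = D - A. Diagonalising L (or applying a numerical eigensolver to the 6x6 matrix) gives the spectrum above.

[0, 2, 2, 2, 4, 6]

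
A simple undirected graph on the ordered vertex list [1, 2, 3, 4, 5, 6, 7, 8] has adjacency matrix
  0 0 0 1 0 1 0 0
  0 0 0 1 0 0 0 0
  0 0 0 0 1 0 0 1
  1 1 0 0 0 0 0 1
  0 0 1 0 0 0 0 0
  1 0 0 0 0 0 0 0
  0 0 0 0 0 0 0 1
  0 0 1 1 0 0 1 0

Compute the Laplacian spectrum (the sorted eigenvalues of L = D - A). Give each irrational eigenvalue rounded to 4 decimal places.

Reading degrees in the order [1, 2, 3, 4, 5, 6, 7, 8] gives [2, 1, 2, 3, 1, 1, 1, 3]; set D = diag(2, 1, 2, 3, 1, 1, 1, 3) and form L = D - A. The multiplicity of 0 as a Laplacian eigenvalue equals the number of connected components. There is one zero in the spectrum, matching the 1 component.

[0, 0.2509, 0.5858, 0.7287, 2, 2.3349, 3.4142, 4.6855]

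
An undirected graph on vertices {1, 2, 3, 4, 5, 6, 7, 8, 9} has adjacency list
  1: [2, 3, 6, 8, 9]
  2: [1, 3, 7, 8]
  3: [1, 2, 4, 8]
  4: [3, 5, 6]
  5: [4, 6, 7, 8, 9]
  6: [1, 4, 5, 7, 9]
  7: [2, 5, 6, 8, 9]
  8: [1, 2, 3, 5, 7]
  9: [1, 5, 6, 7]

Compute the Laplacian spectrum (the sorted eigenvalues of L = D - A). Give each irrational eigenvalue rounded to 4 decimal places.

[0, 2.3935, 2.6874, 4.3166, 5.1190, 5.5533, 6, 6.5486, 7.3817]

Reading degrees in the order [1, 2, 3, 4, 5, 6, 7, 8, 9] gives [5, 4, 4, 3, 5, 5, 5, 5, 4]; set D = diag(5, 4, 4, 3, 5, 5, 5, 5, 4) and form L = D - A. The multiplicity of 0 as a Laplacian eigenvalue equals the number of connected components. The single zero eigenvalue shows the graph is connected. The largest eigenvalue, 7.3817, is at most the vertex count 9. The eigenvalues sum to 40, which equals trace(L) = 2|E|.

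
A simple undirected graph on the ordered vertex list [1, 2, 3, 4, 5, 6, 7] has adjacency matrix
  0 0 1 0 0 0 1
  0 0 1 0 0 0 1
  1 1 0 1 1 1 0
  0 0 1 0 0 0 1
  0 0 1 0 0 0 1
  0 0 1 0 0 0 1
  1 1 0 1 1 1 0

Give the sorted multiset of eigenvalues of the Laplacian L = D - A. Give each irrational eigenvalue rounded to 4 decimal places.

With the vertex order [1, 2, 3, 4, 5, 6, 7], the degrees are [2, 2, 5, 2, 2, 2, 5], giving D = diag(2, 2, 5, 2, 2, 2, 5) and L = D - A. Diagonalising L (or applying a numerical eigensolver to the 7x7 matrix) gives the spectrum above. The eigenvalues sum to 20, which equals trace(L) = 2|E|.

[0, 2, 2, 2, 2, 5, 7]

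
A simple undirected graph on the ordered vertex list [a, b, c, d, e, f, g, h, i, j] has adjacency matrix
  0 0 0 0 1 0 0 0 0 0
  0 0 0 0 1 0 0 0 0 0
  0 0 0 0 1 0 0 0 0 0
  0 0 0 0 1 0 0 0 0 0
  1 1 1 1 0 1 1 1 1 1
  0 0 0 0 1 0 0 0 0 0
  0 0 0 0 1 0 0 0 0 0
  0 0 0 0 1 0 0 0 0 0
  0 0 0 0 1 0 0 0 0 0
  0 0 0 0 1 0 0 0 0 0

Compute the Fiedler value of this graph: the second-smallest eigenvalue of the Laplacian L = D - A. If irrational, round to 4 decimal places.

Each diagonal entry of L is the vertex degree and each off-diagonal entry is -1 where an edge is present, 0 otherwise; in the order [a, b, c, d, e, f, g, h, i, j] the diagonal is [1, 1, 1, 1, 9, 1, 1, 1, 1, 1]. The sorted Laplacian eigenvalues are [0, 1, 1, 1, 1, 1, 1, 1, 1, 10]; the algebraic connectivity is the second entry, 1. By the matrix-tree theorem the graph has (1/10) * product of the nonzero eigenvalues = 1 spanning tree.

1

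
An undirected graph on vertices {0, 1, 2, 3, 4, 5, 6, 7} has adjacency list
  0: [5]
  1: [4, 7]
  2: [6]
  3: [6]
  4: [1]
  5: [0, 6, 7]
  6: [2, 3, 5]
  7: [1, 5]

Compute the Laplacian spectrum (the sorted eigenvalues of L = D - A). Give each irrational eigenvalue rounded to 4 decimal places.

Each diagonal entry of L is the vertex degree and each off-diagonal entry is -1 where an edge is present, 0 otherwise; in the order [0, 1, 2, 3, 4, 5, 6, 7] the diagonal is [1, 2, 1, 1, 1, 3, 3, 2]. L is symmetric positive semidefinite, so every eigenvalue is real and nonnegative. The single zero eigenvalue shows the graph is connected. By the matrix-tree theorem the graph has (1/8) * product of the nonzero eigenvalues = 1 spanning tree.

[0, 0.2243, 0.5858, 1, 1.4108, 2.7237, 3.4142, 4.6412]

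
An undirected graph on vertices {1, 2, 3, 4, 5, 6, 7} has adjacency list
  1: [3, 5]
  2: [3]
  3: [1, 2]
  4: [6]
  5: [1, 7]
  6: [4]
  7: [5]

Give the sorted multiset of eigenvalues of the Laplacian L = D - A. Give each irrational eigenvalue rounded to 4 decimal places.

With the vertex order [1, 2, 3, 4, 5, 6, 7], the degrees are [2, 1, 2, 1, 2, 1, 1], giving D = diag(2, 1, 2, 1, 2, 1, 1) and L = D - A. Diagonalising L (or applying a numerical eigensolver to the 7x7 matrix) gives the spectrum above. The 2 zero eigenvalues correspond to the 2 connected components. The largest eigenvalue, 3.6180, is at most the vertex count 7.

[0, 0, 0.3820, 1.3820, 2, 2.6180, 3.6180]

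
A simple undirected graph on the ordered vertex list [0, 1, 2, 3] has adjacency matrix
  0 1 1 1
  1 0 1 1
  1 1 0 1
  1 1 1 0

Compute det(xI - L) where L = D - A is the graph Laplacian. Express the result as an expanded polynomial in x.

x^4 - 12x^3 + 48x^2 - 64x

Each diagonal entry of L is the vertex degree and each off-diagonal entry is -1 where an edge is present, 0 otherwise; in the order [0, 1, 2, 3] the diagonal is [3, 3, 3, 3]. Computing det(xI - L) by cofactor expansion (or equivalently via sum-over-permutations) gives x^4 - 12x^3 + 48x^2 - 64x. Since p(0) = det(-L) = 0, x divides p(x).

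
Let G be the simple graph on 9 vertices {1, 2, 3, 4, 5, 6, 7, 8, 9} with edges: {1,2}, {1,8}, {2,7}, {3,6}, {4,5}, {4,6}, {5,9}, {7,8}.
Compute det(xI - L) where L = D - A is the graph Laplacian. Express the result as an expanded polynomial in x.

Each diagonal entry of L is the vertex degree and each off-diagonal entry is -1 where an edge is present, 0 otherwise; in the order [1, 2, 3, 4, 5, 6, 7, 8, 9] the diagonal is [2, 2, 1, 2, 2, 2, 2, 2, 1]. Computing det(xI - L) by cofactor expansion (or equivalently via sum-over-permutations) gives x^9 - 16x^8 + 105x^7 - 364x^6 + 713x^5 - 776x^4 + 420x^3 - 80x^2. The coefficient of x^8 equals -trace(L) = -16, matching the sum of degrees.

x^9 - 16x^8 + 105x^7 - 364x^6 + 713x^5 - 776x^4 + 420x^3 - 80x^2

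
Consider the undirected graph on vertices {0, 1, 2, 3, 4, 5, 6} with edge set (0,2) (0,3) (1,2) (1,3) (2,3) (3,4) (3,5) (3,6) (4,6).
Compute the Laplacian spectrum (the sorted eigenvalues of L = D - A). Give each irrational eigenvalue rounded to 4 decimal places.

Each diagonal entry of L is the vertex degree and each off-diagonal entry is -1 where an edge is present, 0 otherwise; in the order [0, 1, 2, 3, 4, 5, 6] the diagonal is [2, 2, 3, 6, 2, 1, 2]. L is symmetric positive semidefinite, so every eigenvalue is real and nonnegative. The single zero eigenvalue shows the graph is connected. The eigenvalues sum to 18, which equals trace(L) = 2|E|.

[0, 1, 1, 2, 3, 4, 7]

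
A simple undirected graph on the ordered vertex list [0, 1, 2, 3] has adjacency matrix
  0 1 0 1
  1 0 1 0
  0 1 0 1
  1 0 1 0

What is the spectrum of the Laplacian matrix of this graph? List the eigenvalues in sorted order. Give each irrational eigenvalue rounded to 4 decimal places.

Reading degrees in the order [0, 1, 2, 3] gives [2, 2, 2, 2]; set D = diag(2, 2, 2, 2) and form L = D - A. Diagonalising L (or applying a numerical eigensolver to the 4x4 matrix) gives the spectrum above. The single zero eigenvalue shows the graph is connected. There is one zero in the spectrum, matching the 1 component. By the matrix-tree theorem the graph has (1/4) * product of the nonzero eigenvalues = 4 spanning trees.

[0, 2, 2, 4]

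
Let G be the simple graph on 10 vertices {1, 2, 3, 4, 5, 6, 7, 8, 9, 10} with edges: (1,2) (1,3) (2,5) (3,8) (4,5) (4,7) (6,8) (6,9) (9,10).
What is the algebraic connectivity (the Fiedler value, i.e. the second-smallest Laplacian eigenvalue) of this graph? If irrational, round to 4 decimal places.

Reading degrees in the order [1, 2, 3, 4, 5, 6, 7, 8, 9, 10] gives [2, 2, 2, 2, 2, 2, 1, 2, 2, 1]; set D = diag(2, 2, 2, 2, 2, 2, 1, 2, 2, 1) and form L = D - A. Computing the eigenvalues of L and sorting gives [0, 0.0979, 0.3820, 0.8244, 1.3820, 2, 2.6180, 3.1756, 3.6180, 3.9021]. The Fiedler value lambda_2 = 0.0979 is strictly positive, so the graph is connected. By the matrix-tree theorem the graph has (1/10) * product of the nonzero eigenvalues = 1 spanning tree. The eigenvalues sum to 18, which equals trace(L) = 2|E|.

0.0979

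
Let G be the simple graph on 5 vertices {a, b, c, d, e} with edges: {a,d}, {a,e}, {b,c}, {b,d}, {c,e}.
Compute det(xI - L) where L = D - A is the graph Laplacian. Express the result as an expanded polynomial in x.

Each diagonal entry of L is the vertex degree and each off-diagonal entry is -1 where an edge is present, 0 otherwise; in the order [a, b, c, d, e] the diagonal is [2, 2, 2, 2, 2]. Computing det(xI - L) by cofactor expansion (or equivalently via sum-over-permutations) gives x^5 - 10x^4 + 35x^3 - 50x^2 + 25x. The coefficient of x^4 equals -trace(L) = -10, matching the sum of degrees.

x^5 - 10x^4 + 35x^3 - 50x^2 + 25x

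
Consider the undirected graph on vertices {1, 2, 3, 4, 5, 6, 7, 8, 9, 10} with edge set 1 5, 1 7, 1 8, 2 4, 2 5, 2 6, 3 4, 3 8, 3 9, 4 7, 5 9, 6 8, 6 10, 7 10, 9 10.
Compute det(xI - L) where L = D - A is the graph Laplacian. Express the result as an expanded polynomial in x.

x^10 - 30x^9 + 390x^8 - 2880x^7 + 13305x^6 - 39882x^5 + 77640x^4 - 94800x^3 + 66000x^2 - 20000x

Each diagonal entry of L is the vertex degree and each off-diagonal entry is -1 where an edge is present, 0 otherwise; in the order [1, 2, 3, 4, 5, 6, 7, 8, 9, 10] the diagonal is [3, 3, 3, 3, 3, 3, 3, 3, 3, 3]. The eigenvalues of L are [0, 2, 2, 2, 2, 2, 5, 5, 5, 5]; the characteristic polynomial is the product of (x - lambda_i), which multiplies out to x^10 - 30x^9 + 390x^8 - 2880x^7 + 13305x^6 - 39882x^5 + 77640x^4 - 94800x^3 + 66000x^2 - 20000x. Since p(0) = det(-L) = 0, x divides p(x). The largest eigenvalue, 5, is at most the vertex count 10.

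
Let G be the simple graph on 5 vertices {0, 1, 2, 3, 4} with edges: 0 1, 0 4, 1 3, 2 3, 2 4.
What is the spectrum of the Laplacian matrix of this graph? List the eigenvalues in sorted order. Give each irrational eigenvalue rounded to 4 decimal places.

[0, 1.3820, 1.3820, 3.6180, 3.6180]

With the vertex order [0, 1, 2, 3, 4], the degrees are [2, 2, 2, 2, 2], giving D = diag(2, 2, 2, 2, 2) and L = D - A. L is symmetric positive semidefinite, so every eigenvalue is real and nonnegative.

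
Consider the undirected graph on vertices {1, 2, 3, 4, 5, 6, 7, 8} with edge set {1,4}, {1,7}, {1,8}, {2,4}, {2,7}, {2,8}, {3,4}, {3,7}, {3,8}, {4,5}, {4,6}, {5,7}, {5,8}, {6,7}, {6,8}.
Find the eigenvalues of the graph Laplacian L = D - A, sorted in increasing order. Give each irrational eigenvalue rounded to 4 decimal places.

Reading degrees in the order [1, 2, 3, 4, 5, 6, 7, 8] gives [3, 3, 3, 5, 3, 3, 5, 5]; set D = diag(3, 3, 3, 5, 3, 3, 5, 5) and form L = D - A. The multiplicity of 0 as a Laplacian eigenvalue equals the number of connected components. By the matrix-tree theorem the graph has (1/8) * product of the nonzero eigenvalues = 2025 spanning trees.

[0, 3, 3, 3, 3, 5, 5, 8]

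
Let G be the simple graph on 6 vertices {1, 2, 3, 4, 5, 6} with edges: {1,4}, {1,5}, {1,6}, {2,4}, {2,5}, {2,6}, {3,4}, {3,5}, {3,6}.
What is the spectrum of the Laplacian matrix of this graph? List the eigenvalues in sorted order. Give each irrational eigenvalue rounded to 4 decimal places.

[0, 3, 3, 3, 3, 6]

Each diagonal entry of L is the vertex degree and each off-diagonal entry is -1 where an edge is present, 0 otherwise; in the order [1, 2, 3, 4, 5, 6] the diagonal is [3, 3, 3, 3, 3, 3]. Since every row of L sums to 0, the all-ones vector is in the kernel and 0 is an eigenvalue. The single zero eigenvalue shows the graph is connected.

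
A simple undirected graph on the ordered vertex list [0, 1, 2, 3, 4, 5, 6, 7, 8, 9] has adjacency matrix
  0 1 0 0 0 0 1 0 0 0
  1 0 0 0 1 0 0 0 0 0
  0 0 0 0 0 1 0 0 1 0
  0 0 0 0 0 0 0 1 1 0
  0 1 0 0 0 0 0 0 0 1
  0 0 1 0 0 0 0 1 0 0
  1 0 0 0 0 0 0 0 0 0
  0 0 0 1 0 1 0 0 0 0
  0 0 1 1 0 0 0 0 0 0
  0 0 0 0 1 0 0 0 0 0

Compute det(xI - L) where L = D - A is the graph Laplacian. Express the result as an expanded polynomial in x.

x^10 - 18x^9 + 136x^8 - 560x^7 + 1365x^6 - 2000x^5 + 1700x^4 - 750x^3 + 125x^2

With the vertex order [0, 1, 2, 3, 4, 5, 6, 7, 8, 9], the degrees are [2, 2, 2, 2, 2, 2, 1, 2, 2, 1], giving D = diag(2, 2, 2, 2, 2, 2, 1, 2, 2, 1) and L = D - A. L has integer entries, so p(x) = det(xI - L) has integer coefficients. Expanding the determinant yields x^10 - 18x^9 + 136x^8 - 560x^7 + 1365x^6 - 2000x^5 + 1700x^4 - 750x^3 + 125x^2. The constant term is 0 because L is singular (the all-ones vector lies in its kernel). The eigenvalues sum to 18, which equals trace(L) = 2|E|.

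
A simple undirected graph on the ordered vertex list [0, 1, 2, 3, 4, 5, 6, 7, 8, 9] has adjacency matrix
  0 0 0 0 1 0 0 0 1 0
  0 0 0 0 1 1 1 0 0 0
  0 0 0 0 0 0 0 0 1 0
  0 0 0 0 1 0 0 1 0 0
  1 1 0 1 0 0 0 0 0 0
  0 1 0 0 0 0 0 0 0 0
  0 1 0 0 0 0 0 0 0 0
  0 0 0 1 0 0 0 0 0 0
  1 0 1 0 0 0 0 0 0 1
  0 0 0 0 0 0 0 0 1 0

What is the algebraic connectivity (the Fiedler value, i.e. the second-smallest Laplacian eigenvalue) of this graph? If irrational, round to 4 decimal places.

With the vertex order [0, 1, 2, 3, 4, 5, 6, 7, 8, 9], the degrees are [2, 3, 1, 2, 3, 1, 1, 1, 3, 1], giving D = diag(2, 3, 1, 2, 3, 1, 1, 1, 3, 1) and L = D - A. The smallest Laplacian eigenvalue is always 0. The next one, lambda_2 = 0.1772, measures how hard the graph is to disconnect: larger values mean better connectivity.

0.1772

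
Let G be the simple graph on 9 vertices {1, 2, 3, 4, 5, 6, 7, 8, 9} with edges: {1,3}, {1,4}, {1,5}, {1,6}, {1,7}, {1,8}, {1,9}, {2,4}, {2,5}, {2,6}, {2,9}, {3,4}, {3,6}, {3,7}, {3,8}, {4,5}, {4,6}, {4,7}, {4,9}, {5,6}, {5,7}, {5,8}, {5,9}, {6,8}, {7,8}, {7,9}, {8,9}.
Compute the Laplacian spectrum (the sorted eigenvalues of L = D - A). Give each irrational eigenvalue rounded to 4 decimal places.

Reading degrees in the order [1, 2, 3, 4, 5, 6, 7, 8, 9] gives [7, 4, 5, 7, 7, 6, 6, 6, 6]; set D = diag(7, 4, 5, 7, 7, 6, 6, 6, 6) and form L = D - A. The multiplicity of 0 as a Laplacian eigenvalue equals the number of connected components. The single zero eigenvalue shows the graph is connected. The eigenvalues sum to 54, which equals trace(L) = 2|E|.

[0, 3.6155, 5.0804, 6.1057, 6.7529, 7.2636, 8.2202, 8.3155, 8.6463]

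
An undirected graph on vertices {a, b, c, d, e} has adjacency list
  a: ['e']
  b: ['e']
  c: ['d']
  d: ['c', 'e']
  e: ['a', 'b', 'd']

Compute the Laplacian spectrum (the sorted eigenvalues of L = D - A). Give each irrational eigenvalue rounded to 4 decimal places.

[0, 0.5188, 1, 2.3111, 4.1701]

Each diagonal entry of L is the vertex degree and each off-diagonal entry is -1 where an edge is present, 0 otherwise; in the order [a, b, c, d, e] the diagonal is [1, 1, 1, 2, 3]. Diagonalising L (or applying a numerical eigensolver to the 5x5 matrix) gives the spectrum above. The single zero eigenvalue shows the graph is connected. The largest eigenvalue, 4.1701, is at most the vertex count 5. The eigenvalues sum to 8, which equals trace(L) = 2|E|.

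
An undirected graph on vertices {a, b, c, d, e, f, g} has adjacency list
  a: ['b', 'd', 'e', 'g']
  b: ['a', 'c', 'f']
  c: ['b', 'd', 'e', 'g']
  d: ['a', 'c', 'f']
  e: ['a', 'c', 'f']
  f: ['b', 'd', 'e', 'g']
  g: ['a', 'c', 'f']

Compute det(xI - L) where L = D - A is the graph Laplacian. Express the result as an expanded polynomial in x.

Each diagonal entry of L is the vertex degree and each off-diagonal entry is -1 where an edge is present, 0 otherwise; in the order [a, b, c, d, e, f, g] the diagonal is [4, 3, 4, 3, 3, 4, 3]. Computing det(xI - L) by cofactor expansion (or equivalently via sum-over-permutations) gives x^7 - 24x^6 + 234x^5 - 1192x^4 + 3357x^3 - 4968x^2 + 3024x. The coefficient of x^6 equals -trace(L) = -24, matching the sum of degrees. By the matrix-tree theorem the graph has (1/7) * product of the nonzero eigenvalues = 432 spanning trees.

x^7 - 24x^6 + 234x^5 - 1192x^4 + 3357x^3 - 4968x^2 + 3024x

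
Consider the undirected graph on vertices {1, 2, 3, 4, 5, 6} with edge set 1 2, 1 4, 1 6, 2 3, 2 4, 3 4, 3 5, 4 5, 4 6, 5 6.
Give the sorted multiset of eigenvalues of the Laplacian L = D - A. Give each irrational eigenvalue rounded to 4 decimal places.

Each diagonal entry of L is the vertex degree and each off-diagonal entry is -1 where an edge is present, 0 otherwise; in the order [1, 2, 3, 4, 5, 6] the diagonal is [3, 3, 3, 5, 3, 3]. Since every row of L sums to 0, the all-ones vector is in the kernel and 0 is an eigenvalue. The largest eigenvalue, 6, is at most the vertex count 6.

[0, 2.3820, 2.3820, 4.6180, 4.6180, 6]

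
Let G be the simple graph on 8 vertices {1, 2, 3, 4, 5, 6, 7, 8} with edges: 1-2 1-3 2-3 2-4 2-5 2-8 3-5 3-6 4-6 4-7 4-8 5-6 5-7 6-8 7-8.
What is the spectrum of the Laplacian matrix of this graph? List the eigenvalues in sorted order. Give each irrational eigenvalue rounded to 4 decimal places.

Each diagonal entry of L is the vertex degree and each off-diagonal entry is -1 where an edge is present, 0 otherwise; in the order [1, 2, 3, 4, 5, 6, 7, 8] the diagonal is [2, 5, 4, 4, 4, 4, 3, 4]. Since every row of L sums to 0, the all-ones vector is in the kernel and 0 is an eigenvalue. The single zero eigenvalue shows the graph is connected. The eigenvalues sum to 30, which equals trace(L) = 2|E|.

[0, 1.4842, 3, 3.4507, 4.7228, 5, 5.3289, 7.0134]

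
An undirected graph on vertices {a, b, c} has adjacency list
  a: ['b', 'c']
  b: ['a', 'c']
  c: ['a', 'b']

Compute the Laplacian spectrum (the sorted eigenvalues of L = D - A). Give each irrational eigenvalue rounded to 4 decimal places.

[0, 3, 3]

With the vertex order [a, b, c], the degrees are [2, 2, 2], giving D = diag(2, 2, 2) and L = D - A. L is symmetric positive semidefinite, so every eigenvalue is real and nonnegative.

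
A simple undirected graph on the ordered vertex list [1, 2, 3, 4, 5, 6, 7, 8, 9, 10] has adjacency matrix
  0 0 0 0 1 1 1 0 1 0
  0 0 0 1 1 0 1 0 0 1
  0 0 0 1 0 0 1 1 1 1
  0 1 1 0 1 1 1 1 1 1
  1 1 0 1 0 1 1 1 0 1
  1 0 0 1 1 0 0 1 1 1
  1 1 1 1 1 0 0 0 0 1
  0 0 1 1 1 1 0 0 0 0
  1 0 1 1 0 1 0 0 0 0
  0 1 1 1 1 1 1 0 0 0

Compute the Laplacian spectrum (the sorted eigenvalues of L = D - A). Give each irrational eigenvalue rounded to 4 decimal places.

With the vertex order [1, 2, 3, 4, 5, 6, 7, 8, 9, 10], the degrees are [4, 4, 5, 8, 7, 6, 6, 4, 4, 6], giving D = diag(4, 4, 5, 8, 7, 6, 6, 4, 4, 6) and L = D - A. L is symmetric positive semidefinite, so every eigenvalue is real and nonnegative. The single zero eigenvalue shows the graph is connected. The eigenvalues sum to 54, which equals trace(L) = 2|E|. The largest eigenvalue, 9.1573, is at most the vertex count 10.

[0, 2.9621, 3.4340, 4.2028, 5.0842, 5.8155, 7.1826, 7.9095, 8.2519, 9.1573]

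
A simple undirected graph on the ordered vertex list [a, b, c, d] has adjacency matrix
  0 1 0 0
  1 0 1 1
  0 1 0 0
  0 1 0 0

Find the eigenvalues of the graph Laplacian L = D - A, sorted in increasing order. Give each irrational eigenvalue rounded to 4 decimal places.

Reading degrees in the order [a, b, c, d] gives [1, 3, 1, 1]; set D = diag(1, 3, 1, 1) and form L = D - A. L is symmetric positive semidefinite, so every eigenvalue is real and nonnegative. The eigenvalues sum to 6, which equals trace(L) = 2|E|.

[0, 1, 1, 4]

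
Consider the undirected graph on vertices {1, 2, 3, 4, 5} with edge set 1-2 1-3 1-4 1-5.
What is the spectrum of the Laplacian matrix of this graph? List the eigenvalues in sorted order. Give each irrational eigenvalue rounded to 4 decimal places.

Each diagonal entry of L is the vertex degree and each off-diagonal entry is -1 where an edge is present, 0 otherwise; in the order [1, 2, 3, 4, 5] the diagonal is [4, 1, 1, 1, 1]. L is symmetric positive semidefinite, so every eigenvalue is real and nonnegative. The largest eigenvalue, 5, is at most the vertex count 5.

[0, 1, 1, 1, 5]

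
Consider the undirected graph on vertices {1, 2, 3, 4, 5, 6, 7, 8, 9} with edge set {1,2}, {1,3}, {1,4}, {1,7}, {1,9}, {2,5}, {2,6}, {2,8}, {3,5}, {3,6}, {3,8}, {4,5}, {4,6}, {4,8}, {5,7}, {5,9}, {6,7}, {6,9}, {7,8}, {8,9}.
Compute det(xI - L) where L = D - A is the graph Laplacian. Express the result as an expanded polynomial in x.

Reading degrees in the order [1, 2, 3, 4, 5, 6, 7, 8, 9] gives [5, 4, 4, 4, 5, 5, 4, 5, 4]; set D = diag(5, 4, 4, 4, 5, 5, 4, 5, 4) and form L = D - A. Computing det(xI - L) by cofactor expansion (or equivalently via sum-over-permutations) gives x^9 - 40x^8 + 690x^7 - 6720x^6 + 40485x^5 - 154704x^4 + 366560x^3 - 492800x^2 + 288000x. The constant term is 0 because L is singular (the all-ones vector lies in its kernel). The largest eigenvalue, 9, is at most the vertex count 9.

x^9 - 40x^8 + 690x^7 - 6720x^6 + 40485x^5 - 154704x^4 + 366560x^3 - 492800x^2 + 288000x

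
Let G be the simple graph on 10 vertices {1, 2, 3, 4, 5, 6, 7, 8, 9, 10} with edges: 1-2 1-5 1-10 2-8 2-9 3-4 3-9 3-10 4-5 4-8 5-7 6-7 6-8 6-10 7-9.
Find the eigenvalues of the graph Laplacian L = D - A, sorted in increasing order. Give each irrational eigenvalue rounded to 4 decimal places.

With the vertex order [1, 2, 3, 4, 5, 6, 7, 8, 9, 10], the degrees are [3, 3, 3, 3, 3, 3, 3, 3, 3, 3], giving D = diag(3, 3, 3, 3, 3, 3, 3, 3, 3, 3) and L = D - A. Diagonalising L (or applying a numerical eigensolver to the 10x10 matrix) gives the spectrum above. The single zero eigenvalue shows the graph is connected.

[0, 2, 2, 2, 2, 2, 5, 5, 5, 5]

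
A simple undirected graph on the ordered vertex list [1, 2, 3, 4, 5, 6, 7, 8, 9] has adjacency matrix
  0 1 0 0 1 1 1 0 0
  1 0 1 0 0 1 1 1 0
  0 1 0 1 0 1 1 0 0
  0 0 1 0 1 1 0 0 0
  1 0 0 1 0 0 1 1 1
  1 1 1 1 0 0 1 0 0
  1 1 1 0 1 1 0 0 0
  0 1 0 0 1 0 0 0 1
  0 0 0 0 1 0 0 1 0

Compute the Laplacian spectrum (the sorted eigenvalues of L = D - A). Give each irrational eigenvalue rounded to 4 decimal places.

Each diagonal entry of L is the vertex degree and each off-diagonal entry is -1 where an edge is present, 0 otherwise; in the order [1, 2, 3, 4, 5, 6, 7, 8, 9] the diagonal is [4, 5, 4, 3, 5, 5, 5, 3, 2]. Since every row of L sums to 0, the all-ones vector is in the kernel and 0 is an eigenvalue. The eigenvalues sum to 36, which equals trace(L) = 2|E|. There is one zero in the spectrum, matching the 1 component.

[0, 1.2237, 2.7451, 3.4952, 3.8736, 5.2475, 6, 6.3679, 7.0469]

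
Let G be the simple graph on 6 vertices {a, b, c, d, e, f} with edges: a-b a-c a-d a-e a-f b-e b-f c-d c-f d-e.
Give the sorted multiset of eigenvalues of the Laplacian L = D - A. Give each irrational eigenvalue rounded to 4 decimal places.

[0, 2.3820, 2.3820, 4.6180, 4.6180, 6]

With the vertex order [a, b, c, d, e, f], the degrees are [5, 3, 3, 3, 3, 3], giving D = diag(5, 3, 3, 3, 3, 3) and L = D - A. Diagonalising L (or applying a numerical eigensolver to the 6x6 matrix) gives the spectrum above.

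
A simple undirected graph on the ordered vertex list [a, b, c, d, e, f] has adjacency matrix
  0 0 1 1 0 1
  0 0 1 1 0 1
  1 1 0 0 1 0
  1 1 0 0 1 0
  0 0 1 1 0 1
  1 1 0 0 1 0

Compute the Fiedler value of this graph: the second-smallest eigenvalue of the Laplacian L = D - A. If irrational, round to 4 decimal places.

Each diagonal entry of L is the vertex degree and each off-diagonal entry is -1 where an edge is present, 0 otherwise; in the order [a, b, c, d, e, f] the diagonal is [3, 3, 3, 3, 3, 3]. The sorted Laplacian eigenvalues are [0, 3, 3, 3, 3, 6]; the algebraic connectivity is the second entry, 3. There is one zero in the spectrum, matching the 1 component.

3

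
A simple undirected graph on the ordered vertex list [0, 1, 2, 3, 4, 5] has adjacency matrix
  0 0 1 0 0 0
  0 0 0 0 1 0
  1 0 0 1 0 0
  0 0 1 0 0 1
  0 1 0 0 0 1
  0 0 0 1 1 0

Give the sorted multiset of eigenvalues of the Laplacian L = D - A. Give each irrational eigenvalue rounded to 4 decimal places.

[0, 0.2679, 1, 2, 3, 3.7321]

With the vertex order [0, 1, 2, 3, 4, 5], the degrees are [1, 1, 2, 2, 2, 2], giving D = diag(1, 1, 2, 2, 2, 2) and L = D - A. The multiplicity of 0 as a Laplacian eigenvalue equals the number of connected components. The eigenvalues sum to 10, which equals trace(L) = 2|E|.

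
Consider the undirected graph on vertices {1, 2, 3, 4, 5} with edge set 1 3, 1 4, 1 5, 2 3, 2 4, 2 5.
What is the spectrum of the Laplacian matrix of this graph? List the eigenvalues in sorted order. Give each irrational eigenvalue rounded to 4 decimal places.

[0, 2, 2, 3, 5]

Reading degrees in the order [1, 2, 3, 4, 5] gives [3, 3, 2, 2, 2]; set D = diag(3, 3, 2, 2, 2) and form L = D - A. The multiplicity of 0 as a Laplacian eigenvalue equals the number of connected components. The single zero eigenvalue shows the graph is connected.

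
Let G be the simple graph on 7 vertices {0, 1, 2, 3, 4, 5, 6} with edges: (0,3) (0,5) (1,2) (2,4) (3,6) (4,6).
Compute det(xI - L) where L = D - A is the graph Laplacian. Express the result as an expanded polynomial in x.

x^7 - 12x^6 + 55x^5 - 120x^4 + 126x^3 - 56x^2 + 7x

With the vertex order [0, 1, 2, 3, 4, 5, 6], the degrees are [2, 1, 2, 2, 2, 1, 2], giving D = diag(2, 1, 2, 2, 2, 1, 2) and L = D - A. L has integer entries, so p(x) = det(xI - L) has integer coefficients. Expanding the determinant yields x^7 - 12x^6 + 55x^5 - 120x^4 + 126x^3 - 56x^2 + 7x. The coefficient of x^6 equals -trace(L) = -12, matching the sum of degrees.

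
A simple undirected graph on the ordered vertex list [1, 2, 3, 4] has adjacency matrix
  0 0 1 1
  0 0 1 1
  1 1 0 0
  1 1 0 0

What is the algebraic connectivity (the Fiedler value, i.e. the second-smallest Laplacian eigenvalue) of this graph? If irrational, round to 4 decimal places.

With the vertex order [1, 2, 3, 4], the degrees are [2, 2, 2, 2], giving D = diag(2, 2, 2, 2) and L = D - A. Computing the eigenvalues of L and sorting gives [0, 2, 2, 4]. The Fiedler value lambda_2 = 2 is strictly positive, so the graph is connected. The eigenvalues sum to 8, which equals trace(L) = 2|E|.

2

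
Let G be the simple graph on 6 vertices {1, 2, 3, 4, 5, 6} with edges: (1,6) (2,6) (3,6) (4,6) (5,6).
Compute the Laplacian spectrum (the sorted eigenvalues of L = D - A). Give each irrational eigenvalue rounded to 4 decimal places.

[0, 1, 1, 1, 1, 6]

Reading degrees in the order [1, 2, 3, 4, 5, 6] gives [1, 1, 1, 1, 1, 5]; set D = diag(1, 1, 1, 1, 1, 5) and form L = D - A. L is symmetric positive semidefinite, so every eigenvalue is real and nonnegative.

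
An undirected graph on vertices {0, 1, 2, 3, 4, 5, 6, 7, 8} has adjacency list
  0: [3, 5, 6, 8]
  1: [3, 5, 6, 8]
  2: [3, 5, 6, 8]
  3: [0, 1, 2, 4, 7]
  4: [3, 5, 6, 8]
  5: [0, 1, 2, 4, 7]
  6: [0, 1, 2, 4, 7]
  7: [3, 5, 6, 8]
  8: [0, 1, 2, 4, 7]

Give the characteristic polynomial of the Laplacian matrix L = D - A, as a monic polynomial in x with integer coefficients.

x^9 - 40x^8 + 690x^7 - 6720x^6 + 40485x^5 - 154704x^4 + 366560x^3 - 492800x^2 + 288000x

Reading degrees in the order [0, 1, 2, 3, 4, 5, 6, 7, 8] gives [4, 4, 4, 5, 4, 5, 5, 4, 5]; set D = diag(4, 4, 4, 5, 4, 5, 5, 4, 5) and form L = D - A. Computing det(xI - L) by cofactor expansion (or equivalently via sum-over-permutations) gives x^9 - 40x^8 + 690x^7 - 6720x^6 + 40485x^5 - 154704x^4 + 366560x^3 - 492800x^2 + 288000x. The coefficient of x^8 equals -trace(L) = -40, matching the sum of degrees. By the matrix-tree theorem the graph has (1/9) * product of the nonzero eigenvalues = 32000 spanning trees.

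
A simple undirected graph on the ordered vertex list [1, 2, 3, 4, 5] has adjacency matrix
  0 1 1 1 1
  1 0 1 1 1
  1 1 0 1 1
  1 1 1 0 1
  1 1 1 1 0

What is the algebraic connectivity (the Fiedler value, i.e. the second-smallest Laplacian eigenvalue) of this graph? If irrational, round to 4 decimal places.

5

Reading degrees in the order [1, 2, 3, 4, 5] gives [4, 4, 4, 4, 4]; set D = diag(4, 4, 4, 4, 4) and form L = D - A. The sorted Laplacian eigenvalues are [0, 5, 5, 5, 5]; the algebraic connectivity is the second entry, 5. By the matrix-tree theorem the graph has (1/5) * product of the nonzero eigenvalues = 125 spanning trees.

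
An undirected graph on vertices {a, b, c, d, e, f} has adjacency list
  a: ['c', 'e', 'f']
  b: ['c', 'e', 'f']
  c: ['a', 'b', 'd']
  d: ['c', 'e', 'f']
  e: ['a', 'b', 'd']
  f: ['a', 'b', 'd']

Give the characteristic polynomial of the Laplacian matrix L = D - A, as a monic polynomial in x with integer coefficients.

Each diagonal entry of L is the vertex degree and each off-diagonal entry is -1 where an edge is present, 0 otherwise; in the order [a, b, c, d, e, f] the diagonal is [3, 3, 3, 3, 3, 3]. L has integer entries, so p(x) = det(xI - L) has integer coefficients. Expanding the determinant yields x^6 - 18x^5 + 126x^4 - 432x^3 + 729x^2 - 486x. The coefficient of x^5 equals -trace(L) = -18, matching the sum of degrees. By the matrix-tree theorem the graph has (1/6) * product of the nonzero eigenvalues = 81 spanning trees. The largest eigenvalue, 6, is at most the vertex count 6.

x^6 - 18x^5 + 126x^4 - 432x^3 + 729x^2 - 486x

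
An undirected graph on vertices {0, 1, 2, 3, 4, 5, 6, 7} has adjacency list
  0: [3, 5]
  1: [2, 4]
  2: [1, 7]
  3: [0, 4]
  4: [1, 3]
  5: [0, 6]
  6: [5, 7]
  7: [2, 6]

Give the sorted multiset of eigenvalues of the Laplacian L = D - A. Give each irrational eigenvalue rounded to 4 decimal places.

Each diagonal entry of L is the vertex degree and each off-diagonal entry is -1 where an edge is present, 0 otherwise; in the order [0, 1, 2, 3, 4, 5, 6, 7] the diagonal is [2, 2, 2, 2, 2, 2, 2, 2]. Diagonalising L (or applying a numerical eigensolver to the 8x8 matrix) gives the spectrum above. By the matrix-tree theorem the graph has (1/8) * product of the nonzero eigenvalues = 8 spanning trees. The eigenvalues sum to 16, which equals trace(L) = 2|E|.

[0, 0.5858, 0.5858, 2, 2, 3.4142, 3.4142, 4]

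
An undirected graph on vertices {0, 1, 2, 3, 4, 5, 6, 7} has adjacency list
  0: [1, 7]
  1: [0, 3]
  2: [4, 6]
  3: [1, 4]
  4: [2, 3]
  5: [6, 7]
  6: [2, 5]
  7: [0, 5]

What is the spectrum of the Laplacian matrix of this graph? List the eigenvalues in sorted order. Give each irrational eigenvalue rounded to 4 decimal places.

[0, 0.5858, 0.5858, 2, 2, 3.4142, 3.4142, 4]

Each diagonal entry of L is the vertex degree and each off-diagonal entry is -1 where an edge is present, 0 otherwise; in the order [0, 1, 2, 3, 4, 5, 6, 7] the diagonal is [2, 2, 2, 2, 2, 2, 2, 2]. The multiplicity of 0 as a Laplacian eigenvalue equals the number of connected components. There is one zero in the spectrum, matching the 1 component. The eigenvalues sum to 16, which equals trace(L) = 2|E|.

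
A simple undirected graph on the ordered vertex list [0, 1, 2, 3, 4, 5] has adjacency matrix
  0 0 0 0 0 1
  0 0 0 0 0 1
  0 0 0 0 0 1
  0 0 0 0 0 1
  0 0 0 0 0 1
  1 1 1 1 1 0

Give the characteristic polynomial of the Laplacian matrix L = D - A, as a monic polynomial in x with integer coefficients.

x^6 - 10x^5 + 30x^4 - 40x^3 + 25x^2 - 6x

Reading degrees in the order [0, 1, 2, 3, 4, 5] gives [1, 1, 1, 1, 1, 5]; set D = diag(1, 1, 1, 1, 1, 5) and form L = D - A. The eigenvalues of L are [0, 1, 1, 1, 1, 6]; the characteristic polynomial is the product of (x - lambda_i), which multiplies out to x^6 - 10x^5 + 30x^4 - 40x^3 + 25x^2 - 6x. The constant term is 0 because L is singular (the all-ones vector lies in its kernel). The largest eigenvalue, 6, is at most the vertex count 6.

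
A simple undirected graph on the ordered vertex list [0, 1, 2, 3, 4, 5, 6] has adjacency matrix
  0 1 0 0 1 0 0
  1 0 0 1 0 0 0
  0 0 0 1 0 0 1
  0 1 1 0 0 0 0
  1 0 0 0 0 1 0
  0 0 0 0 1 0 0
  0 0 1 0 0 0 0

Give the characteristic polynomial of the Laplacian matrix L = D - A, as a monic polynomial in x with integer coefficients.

With the vertex order [0, 1, 2, 3, 4, 5, 6], the degrees are [2, 2, 2, 2, 2, 1, 1], giving D = diag(2, 2, 2, 2, 2, 1, 1) and L = D - A. Computing det(xI - L) by cofactor expansion (or equivalently via sum-over-permutations) gives x^7 - 12x^6 + 55x^5 - 120x^4 + 126x^3 - 56x^2 + 7x. Since p(0) = det(-L) = 0, x divides p(x). The eigenvalues sum to 12, which equals trace(L) = 2|E|. The largest eigenvalue, 3.8019, is at most the vertex count 7.

x^7 - 12x^6 + 55x^5 - 120x^4 + 126x^3 - 56x^2 + 7x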